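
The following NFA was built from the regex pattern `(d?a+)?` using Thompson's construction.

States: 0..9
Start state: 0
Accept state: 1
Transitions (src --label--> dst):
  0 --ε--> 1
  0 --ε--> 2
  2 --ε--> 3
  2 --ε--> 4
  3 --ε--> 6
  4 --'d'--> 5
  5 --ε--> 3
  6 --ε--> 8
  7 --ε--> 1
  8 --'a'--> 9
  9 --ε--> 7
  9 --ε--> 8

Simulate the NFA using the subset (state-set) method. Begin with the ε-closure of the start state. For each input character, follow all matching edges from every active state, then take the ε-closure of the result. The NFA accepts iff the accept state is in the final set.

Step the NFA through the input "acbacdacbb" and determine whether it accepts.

start: ε-closure({0}) = {0,1,2,3,4,6,8}
'a' @ 1: {1,7,8,9}  ✓accept
'c' @ 2: {}  — no active states
rest 'bacdacbb' ignored (set empty)
end set {} — state 1 not in

Answer: REJECT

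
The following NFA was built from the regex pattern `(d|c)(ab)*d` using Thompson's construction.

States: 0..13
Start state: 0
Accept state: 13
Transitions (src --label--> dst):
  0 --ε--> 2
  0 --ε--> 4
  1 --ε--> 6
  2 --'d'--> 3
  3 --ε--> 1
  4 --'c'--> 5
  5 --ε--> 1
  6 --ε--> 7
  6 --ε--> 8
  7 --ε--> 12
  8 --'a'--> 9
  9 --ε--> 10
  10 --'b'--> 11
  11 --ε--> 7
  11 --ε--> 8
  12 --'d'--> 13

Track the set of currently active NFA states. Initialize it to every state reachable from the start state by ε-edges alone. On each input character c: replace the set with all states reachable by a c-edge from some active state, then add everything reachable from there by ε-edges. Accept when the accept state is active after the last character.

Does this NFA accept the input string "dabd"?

S₀ = ε-closure({0}) = {0,2,4}
'd' @ 1: {1,3,6,7,8,12}
'a' @ 2: {9,10}
'b' @ 3: {7,8,11,12}
'd' @ 4: {13}  ✓accept
final: {13}; accept 13 in set

Answer: ACCEPT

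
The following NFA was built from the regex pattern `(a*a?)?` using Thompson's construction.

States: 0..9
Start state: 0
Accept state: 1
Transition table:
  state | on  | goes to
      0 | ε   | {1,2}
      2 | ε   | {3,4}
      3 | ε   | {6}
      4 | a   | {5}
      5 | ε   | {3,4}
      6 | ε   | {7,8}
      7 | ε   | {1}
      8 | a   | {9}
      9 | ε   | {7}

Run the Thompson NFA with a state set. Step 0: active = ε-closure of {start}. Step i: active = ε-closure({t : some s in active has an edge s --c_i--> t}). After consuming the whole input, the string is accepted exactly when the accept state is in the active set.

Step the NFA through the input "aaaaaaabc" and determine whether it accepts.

Answer: REJECT

Trace:
S₀ = ε-closure({0}) = {0,1,2,3,4,6,7,8}
'a' @ 1: {1,3,4,5,6,7,8,9}  (accept∈set)
'a' @ 2: {1,3,4,5,6,7,8,9}  (accept∈set)
'a' @ 3: {1,3,4,5,6,7,8,9}  (accept∈set)
'a' @ 4: {1,3,4,5,6,7,8,9}  (accept∈set)
'a' @ 5: {1,3,4,5,6,7,8,9}  (accept∈set)
'a' @ 6: {1,3,4,5,6,7,8,9}  (accept∈set)
'a' @ 7: {1,3,4,5,6,7,8,9}  (accept∈set)
'b' @ 8: {}  — state set empty
rest 'c' ignored (set empty)
after full input: {}  (accept=1 not in)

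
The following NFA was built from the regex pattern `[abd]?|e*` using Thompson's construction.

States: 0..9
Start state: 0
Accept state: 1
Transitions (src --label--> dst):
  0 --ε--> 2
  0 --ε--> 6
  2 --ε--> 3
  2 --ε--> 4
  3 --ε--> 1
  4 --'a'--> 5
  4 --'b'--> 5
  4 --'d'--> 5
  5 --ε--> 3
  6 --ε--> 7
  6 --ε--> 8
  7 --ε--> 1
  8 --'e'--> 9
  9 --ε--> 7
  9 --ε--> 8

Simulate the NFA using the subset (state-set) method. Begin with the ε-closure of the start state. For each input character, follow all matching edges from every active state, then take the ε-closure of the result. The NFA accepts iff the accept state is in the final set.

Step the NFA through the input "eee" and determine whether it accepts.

S₀ = ε-closure({0}) = {0,1,2,3,4,6,7,8}
'e' @ 1: {1,7,8,9}  ✓accept
'e' @ 2: {1,7,8,9}  ✓accept
'e' @ 3: {1,7,8,9}  ✓accept
end set {1,7,8,9} — state 1 in

Answer: ACCEPT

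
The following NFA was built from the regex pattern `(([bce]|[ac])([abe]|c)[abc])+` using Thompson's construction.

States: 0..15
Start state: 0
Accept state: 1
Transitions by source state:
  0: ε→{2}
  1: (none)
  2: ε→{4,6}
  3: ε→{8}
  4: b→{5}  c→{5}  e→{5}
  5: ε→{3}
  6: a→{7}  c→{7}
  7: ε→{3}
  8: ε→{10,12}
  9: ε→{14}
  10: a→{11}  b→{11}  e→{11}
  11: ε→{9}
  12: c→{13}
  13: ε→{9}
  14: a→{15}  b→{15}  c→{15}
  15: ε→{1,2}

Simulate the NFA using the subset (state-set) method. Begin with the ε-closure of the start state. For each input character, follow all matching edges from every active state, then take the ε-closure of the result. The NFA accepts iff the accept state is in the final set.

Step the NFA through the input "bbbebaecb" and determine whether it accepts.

Answer: ACCEPT

Derivation:
initial (ε-close {0}): {0,2,4,6}
'b' @ 1: {3,5,8,10,12}
'b' @ 2: {9,11,14}
'b' @ 3: {1,2,4,6,15}  ✓accept
'e' @ 4: {3,5,8,10,12}
'b' @ 5: {9,11,14}
'a' @ 6: {1,2,4,6,15}  ✓accept
'e' @ 7: {3,5,8,10,12}
'c' @ 8: {9,13,14}
'b' @ 9: {1,2,4,6,15}  ✓accept
after full input: {1,2,4,6,15}  (accept=1 in)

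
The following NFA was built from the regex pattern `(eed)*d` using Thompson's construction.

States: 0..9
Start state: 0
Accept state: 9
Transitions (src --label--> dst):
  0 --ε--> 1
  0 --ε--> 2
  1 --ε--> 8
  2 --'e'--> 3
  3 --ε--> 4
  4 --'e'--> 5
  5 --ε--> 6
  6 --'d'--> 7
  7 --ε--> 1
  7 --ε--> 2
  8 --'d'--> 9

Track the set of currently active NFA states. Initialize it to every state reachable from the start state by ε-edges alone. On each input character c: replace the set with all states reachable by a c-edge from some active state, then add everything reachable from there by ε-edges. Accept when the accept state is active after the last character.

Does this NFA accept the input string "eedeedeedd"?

start: ε-closure({0}) = {0,1,2,8}
'e' @ 1: {3,4}
'e' @ 2: {5,6}
'd' @ 3: {1,2,7,8}
'e' @ 4: {3,4}
'e' @ 5: {5,6}
'd' @ 6: {1,2,7,8}
'e' @ 7: {3,4}
'e' @ 8: {5,6}
'd' @ 9: {1,2,7,8}
'd' @ 10: {9}  (accept∈set)
after full input: {9}  (accept=9 in)

Answer: ACCEPT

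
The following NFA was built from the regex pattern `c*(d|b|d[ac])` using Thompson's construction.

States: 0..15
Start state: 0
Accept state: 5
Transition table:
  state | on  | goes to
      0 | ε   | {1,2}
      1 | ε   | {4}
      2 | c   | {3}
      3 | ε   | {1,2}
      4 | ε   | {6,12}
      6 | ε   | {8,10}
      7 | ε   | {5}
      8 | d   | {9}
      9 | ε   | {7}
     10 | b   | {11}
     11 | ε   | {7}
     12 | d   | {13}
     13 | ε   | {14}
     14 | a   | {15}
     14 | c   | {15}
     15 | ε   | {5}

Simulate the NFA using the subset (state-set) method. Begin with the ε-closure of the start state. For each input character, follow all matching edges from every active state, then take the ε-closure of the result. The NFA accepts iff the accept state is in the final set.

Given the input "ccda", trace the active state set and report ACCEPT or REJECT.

Answer: ACCEPT

Steps:
initial (ε-close {0}): {0,1,2,4,6,8,10,12}
'c' @ 1: {1,2,3,4,6,8,10,12}
'c' @ 2: {1,2,3,4,6,8,10,12}
'd' @ 3: {5,7,9,13,14}  [accepting]
'a' @ 4: {5,15}  [accepting]
final: {5,15}; accept 5 in set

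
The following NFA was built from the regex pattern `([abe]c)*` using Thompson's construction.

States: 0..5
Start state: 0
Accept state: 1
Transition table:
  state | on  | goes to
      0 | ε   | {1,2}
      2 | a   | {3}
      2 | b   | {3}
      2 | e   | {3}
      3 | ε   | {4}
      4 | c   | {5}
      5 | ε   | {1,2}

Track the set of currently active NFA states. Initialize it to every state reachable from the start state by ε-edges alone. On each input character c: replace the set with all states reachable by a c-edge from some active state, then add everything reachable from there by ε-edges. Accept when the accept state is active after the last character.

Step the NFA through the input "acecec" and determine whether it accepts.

start: ε-closure({0}) = {0,1,2}
'a' @ 1: {3,4}
'c' @ 2: {1,2,5}  (accept∈set)
'e' @ 3: {3,4}
'c' @ 4: {1,2,5}  (accept∈set)
'e' @ 5: {3,4}
'c' @ 6: {1,2,5}  (accept∈set)
final: {1,2,5}; accept 1 in set

Answer: ACCEPT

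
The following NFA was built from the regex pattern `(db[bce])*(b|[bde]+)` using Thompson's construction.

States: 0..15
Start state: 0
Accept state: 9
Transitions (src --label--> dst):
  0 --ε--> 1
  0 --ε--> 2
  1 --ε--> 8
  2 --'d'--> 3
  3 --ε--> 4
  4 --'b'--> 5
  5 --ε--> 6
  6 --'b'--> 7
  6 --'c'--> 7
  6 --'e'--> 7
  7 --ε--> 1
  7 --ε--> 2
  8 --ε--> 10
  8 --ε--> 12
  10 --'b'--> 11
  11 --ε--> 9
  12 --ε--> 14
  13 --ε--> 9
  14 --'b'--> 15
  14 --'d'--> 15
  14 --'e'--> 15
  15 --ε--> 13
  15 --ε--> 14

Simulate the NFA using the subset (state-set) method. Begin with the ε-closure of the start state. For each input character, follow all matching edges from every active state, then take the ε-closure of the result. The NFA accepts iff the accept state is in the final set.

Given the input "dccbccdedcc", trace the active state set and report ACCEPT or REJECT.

S₀ = ε-closure({0}) = {0,1,2,8,10,12,14}
'd' @ 1: {3,4,9,13,14,15}  ✓accept
'c' @ 2: {}  — dead — no transitions
rest 'cbccdedcc' ignored (set empty)
final: {}; accept 9 not in set

Answer: REJECT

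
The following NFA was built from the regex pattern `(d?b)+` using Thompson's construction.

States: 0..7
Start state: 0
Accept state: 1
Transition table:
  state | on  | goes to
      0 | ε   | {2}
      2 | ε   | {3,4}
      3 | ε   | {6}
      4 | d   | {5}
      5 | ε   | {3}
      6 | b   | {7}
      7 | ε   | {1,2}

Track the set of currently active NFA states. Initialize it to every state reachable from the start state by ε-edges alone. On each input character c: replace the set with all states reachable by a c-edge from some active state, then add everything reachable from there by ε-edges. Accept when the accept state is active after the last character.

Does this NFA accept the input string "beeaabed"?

Answer: REJECT

Steps:
start: ε-closure({0}) = {0,2,3,4,6}
'b' @ 1: {1,2,3,4,6,7}  ✓accept
'e' @ 2: {}  — dead — no transitions
rest 'eaabed' ignored (set empty)
end set {} — state 1 not in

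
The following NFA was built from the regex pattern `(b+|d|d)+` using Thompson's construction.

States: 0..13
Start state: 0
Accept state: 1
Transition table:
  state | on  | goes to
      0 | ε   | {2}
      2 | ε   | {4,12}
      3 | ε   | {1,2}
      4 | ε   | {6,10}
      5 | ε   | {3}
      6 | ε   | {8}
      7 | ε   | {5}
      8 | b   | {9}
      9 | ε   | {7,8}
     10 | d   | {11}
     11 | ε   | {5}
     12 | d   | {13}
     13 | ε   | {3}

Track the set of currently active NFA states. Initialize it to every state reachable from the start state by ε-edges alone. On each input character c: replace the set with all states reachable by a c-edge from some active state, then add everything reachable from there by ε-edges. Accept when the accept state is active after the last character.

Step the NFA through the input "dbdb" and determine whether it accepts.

initial (ε-close {0}): {0,2,4,6,8,10,12}
'd' @ 1: {1,2,3,4,5,6,8,10,11,12,13}  [accepting]
'b' @ 2: {1,2,3,4,5,6,7,8,9,10,12}  [accepting]
'd' @ 3: {1,2,3,4,5,6,8,10,11,12,13}  [accepting]
'b' @ 4: {1,2,3,4,5,6,7,8,9,10,12}  [accepting]
final: {1,2,3,4,5,6,7,8,9,10,12}; accept 1 in set

Answer: ACCEPT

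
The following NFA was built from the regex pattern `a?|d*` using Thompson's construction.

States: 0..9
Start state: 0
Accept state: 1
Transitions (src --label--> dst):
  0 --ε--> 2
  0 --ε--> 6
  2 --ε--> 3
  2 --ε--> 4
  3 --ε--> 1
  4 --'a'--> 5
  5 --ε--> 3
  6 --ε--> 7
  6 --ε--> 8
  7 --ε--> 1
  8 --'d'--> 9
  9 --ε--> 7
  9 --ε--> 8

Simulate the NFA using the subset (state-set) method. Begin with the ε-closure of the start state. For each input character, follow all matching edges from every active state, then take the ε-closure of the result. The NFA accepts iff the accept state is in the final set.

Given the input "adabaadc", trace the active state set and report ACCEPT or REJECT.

start: ε-closure({0}) = {0,1,2,3,4,6,7,8}
'a' @ 1: {1,3,5}  (accept∈set)
'd' @ 2: {}  — state set empty
rest 'abaadc' ignored (set empty)
end set {} — state 1 not in

Answer: REJECT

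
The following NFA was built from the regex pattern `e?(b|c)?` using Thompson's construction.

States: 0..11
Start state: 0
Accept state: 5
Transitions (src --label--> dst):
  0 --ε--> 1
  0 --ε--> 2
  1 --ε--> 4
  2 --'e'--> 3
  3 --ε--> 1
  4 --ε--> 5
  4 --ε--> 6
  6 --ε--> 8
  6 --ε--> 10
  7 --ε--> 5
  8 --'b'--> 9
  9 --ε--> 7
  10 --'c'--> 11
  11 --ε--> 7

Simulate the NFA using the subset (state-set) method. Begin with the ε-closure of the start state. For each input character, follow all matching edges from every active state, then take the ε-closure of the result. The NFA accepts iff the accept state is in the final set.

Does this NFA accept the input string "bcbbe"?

initial (ε-close {0}): {0,1,2,4,5,6,8,10}
'b' @ 1: {5,7,9}  ✓accept
'c' @ 2: {}  — no active states
rest 'bbe' ignored (set empty)
end set {} — state 5 not in

Answer: REJECT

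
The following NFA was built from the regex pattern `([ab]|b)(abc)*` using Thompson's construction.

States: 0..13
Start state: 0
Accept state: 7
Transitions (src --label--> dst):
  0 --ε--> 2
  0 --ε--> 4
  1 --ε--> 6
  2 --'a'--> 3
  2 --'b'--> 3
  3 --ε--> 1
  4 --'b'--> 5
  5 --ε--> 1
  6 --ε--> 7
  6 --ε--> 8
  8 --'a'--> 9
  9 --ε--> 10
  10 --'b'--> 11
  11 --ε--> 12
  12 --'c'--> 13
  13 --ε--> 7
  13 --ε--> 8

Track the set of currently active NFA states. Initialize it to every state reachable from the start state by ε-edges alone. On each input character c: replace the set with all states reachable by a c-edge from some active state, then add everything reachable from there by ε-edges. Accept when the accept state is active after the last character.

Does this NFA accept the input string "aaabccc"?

initial (ε-close {0}): {0,2,4}
'a' @ 1: {1,3,6,7,8}  (accept∈set)
'a' @ 2: {9,10}
'a' @ 3: {}  — no active states
rest 'bccc' ignored (set empty)
after full input: {}  (accept=7 not in)

Answer: REJECT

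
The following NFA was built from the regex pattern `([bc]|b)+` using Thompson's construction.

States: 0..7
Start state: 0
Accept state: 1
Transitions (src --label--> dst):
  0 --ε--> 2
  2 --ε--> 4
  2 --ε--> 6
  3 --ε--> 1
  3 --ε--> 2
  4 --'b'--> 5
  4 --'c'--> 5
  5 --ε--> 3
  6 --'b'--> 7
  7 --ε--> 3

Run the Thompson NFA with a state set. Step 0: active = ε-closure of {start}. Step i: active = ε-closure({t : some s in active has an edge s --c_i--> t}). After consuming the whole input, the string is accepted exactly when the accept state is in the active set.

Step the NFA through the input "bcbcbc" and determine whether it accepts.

S₀ = ε-closure({0}) = {0,2,4,6}
'b' @ 1: {1,2,3,4,5,6,7}  ✓accept
'c' @ 2: {1,2,3,4,5,6}  ✓accept
'b' @ 3: {1,2,3,4,5,6,7}  ✓accept
'c' @ 4: {1,2,3,4,5,6}  ✓accept
'b' @ 5: {1,2,3,4,5,6,7}  ✓accept
'c' @ 6: {1,2,3,4,5,6}  ✓accept
after full input: {1,2,3,4,5,6}  (accept=1 in)

Answer: ACCEPT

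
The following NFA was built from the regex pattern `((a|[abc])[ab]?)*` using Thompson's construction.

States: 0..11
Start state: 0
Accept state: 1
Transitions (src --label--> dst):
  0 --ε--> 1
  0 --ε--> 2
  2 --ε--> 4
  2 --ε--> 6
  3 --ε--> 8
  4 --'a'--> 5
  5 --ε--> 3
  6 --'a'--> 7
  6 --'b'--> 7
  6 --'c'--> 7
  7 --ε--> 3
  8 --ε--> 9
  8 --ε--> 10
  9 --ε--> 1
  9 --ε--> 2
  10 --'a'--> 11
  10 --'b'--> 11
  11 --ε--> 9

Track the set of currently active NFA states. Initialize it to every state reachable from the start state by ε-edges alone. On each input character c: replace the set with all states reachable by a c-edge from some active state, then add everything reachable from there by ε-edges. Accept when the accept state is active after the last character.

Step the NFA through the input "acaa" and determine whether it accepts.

Answer: ACCEPT

Derivation:
initial (ε-close {0}): {0,1,2,4,6}
'a' @ 1: {1,2,3,4,5,6,7,8,9,10}  [accepting]
'c' @ 2: {1,2,3,4,6,7,8,9,10}  [accepting]
'a' @ 3: {1,2,3,4,5,6,7,8,9,10,11}  [accepting]
'a' @ 4: {1,2,3,4,5,6,7,8,9,10,11}  [accepting]
end set {1,2,3,4,5,6,7,8,9,10,11} — state 1 in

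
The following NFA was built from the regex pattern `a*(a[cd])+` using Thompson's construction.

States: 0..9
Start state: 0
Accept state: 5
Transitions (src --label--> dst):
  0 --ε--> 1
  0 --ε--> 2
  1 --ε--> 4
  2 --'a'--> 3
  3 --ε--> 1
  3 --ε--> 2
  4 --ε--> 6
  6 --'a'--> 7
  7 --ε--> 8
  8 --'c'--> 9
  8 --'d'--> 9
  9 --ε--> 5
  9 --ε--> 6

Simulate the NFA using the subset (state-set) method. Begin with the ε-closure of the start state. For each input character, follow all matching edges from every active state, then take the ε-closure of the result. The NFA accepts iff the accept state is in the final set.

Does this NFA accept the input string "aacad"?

initial (ε-close {0}): {0,1,2,4,6}
'a' @ 1: {1,2,3,4,6,7,8}
'a' @ 2: {1,2,3,4,6,7,8}
'c' @ 3: {5,6,9}  (accept∈set)
'a' @ 4: {7,8}
'd' @ 5: {5,6,9}  (accept∈set)
after full input: {5,6,9}  (accept=5 in)

Answer: ACCEPT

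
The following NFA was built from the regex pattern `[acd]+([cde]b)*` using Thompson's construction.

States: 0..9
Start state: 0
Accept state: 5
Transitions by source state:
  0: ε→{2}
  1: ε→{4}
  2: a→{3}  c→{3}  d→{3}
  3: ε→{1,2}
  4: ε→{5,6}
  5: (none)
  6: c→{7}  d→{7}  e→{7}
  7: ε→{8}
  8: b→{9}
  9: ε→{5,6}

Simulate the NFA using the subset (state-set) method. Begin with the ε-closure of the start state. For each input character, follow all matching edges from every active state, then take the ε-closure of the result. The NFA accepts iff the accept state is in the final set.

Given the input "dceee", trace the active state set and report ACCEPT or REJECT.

Answer: REJECT

Steps:
initial (ε-close {0}): {0,2}
'd' @ 1: {1,2,3,4,5,6}  [accepting]
'c' @ 2: {1,2,3,4,5,6,7,8}  [accepting]
'e' @ 3: {7,8}
'e' @ 4: {}  — dead — no transitions
rest 'e' ignored (set empty)
end set {} — state 5 not in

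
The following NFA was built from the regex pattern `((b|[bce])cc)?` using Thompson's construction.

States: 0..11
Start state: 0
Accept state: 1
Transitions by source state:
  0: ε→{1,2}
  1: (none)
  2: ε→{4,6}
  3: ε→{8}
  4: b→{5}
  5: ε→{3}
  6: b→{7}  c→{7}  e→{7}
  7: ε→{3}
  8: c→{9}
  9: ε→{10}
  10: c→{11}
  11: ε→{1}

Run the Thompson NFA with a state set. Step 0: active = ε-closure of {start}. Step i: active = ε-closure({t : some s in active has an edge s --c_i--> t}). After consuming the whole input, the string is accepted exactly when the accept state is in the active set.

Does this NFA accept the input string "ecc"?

Answer: ACCEPT

Steps:
S₀ = ε-closure({0}) = {0,1,2,4,6}
'e' @ 1: {3,7,8}
'c' @ 2: {9,10}
'c' @ 3: {1,11}  [accepting]
end set {1,11} — state 1 in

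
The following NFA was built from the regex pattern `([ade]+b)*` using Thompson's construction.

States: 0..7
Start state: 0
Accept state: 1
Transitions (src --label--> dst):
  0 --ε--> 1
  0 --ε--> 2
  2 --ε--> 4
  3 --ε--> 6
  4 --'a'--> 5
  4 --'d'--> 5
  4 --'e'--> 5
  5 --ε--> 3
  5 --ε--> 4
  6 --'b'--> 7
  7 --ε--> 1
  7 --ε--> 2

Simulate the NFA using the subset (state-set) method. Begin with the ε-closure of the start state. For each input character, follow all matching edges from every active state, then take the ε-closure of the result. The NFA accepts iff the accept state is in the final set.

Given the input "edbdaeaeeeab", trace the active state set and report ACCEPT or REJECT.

Answer: ACCEPT

Trace:
initial (ε-close {0}): {0,1,2,4}
'e' @ 1: {3,4,5,6}
'd' @ 2: {3,4,5,6}
'b' @ 3: {1,2,4,7}  [accepting]
'd' @ 4: {3,4,5,6}
'a' @ 5: {3,4,5,6}
'e' @ 6: {3,4,5,6}
'a' @ 7: {3,4,5,6}
'e' @ 8: {3,4,5,6}
'e' @ 9: {3,4,5,6}
'e' @ 10: {3,4,5,6}
'a' @ 11: {3,4,5,6}
'b' @ 12: {1,2,4,7}  [accepting]
final: {1,2,4,7}; accept 1 in set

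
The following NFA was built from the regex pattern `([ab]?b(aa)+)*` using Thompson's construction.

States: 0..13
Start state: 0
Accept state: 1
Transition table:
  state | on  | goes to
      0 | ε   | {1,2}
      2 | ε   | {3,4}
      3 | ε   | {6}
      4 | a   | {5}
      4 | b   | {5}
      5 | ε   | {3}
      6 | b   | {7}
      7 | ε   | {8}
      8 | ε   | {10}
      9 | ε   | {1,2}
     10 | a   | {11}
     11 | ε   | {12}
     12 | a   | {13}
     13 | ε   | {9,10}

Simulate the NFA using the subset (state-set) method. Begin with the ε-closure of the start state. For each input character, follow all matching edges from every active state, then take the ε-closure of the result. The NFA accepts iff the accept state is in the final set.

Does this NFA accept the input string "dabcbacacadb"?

S₀ = ε-closure({0}) = {0,1,2,3,4,6}
'd' @ 1: {}  — no active states
rest 'abcbacacadb' ignored (set empty)
end set {} — state 1 not in

Answer: REJECT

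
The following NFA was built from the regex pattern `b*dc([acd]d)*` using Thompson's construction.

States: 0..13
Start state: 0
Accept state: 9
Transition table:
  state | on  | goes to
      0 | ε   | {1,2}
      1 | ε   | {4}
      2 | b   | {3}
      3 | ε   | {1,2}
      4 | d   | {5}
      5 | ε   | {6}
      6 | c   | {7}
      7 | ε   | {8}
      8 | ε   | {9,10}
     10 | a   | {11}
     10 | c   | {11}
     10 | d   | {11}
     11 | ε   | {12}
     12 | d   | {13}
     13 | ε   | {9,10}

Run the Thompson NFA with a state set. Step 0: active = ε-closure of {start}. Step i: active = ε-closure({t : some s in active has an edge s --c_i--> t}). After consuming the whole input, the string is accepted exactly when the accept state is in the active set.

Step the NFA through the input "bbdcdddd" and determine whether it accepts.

start: ε-closure({0}) = {0,1,2,4}
'b' @ 1: {1,2,3,4}
'b' @ 2: {1,2,3,4}
'd' @ 3: {5,6}
'c' @ 4: {7,8,9,10}  [accepting]
'd' @ 5: {11,12}
'd' @ 6: {9,10,13}  [accepting]
'd' @ 7: {11,12}
'd' @ 8: {9,10,13}  [accepting]
after full input: {9,10,13}  (accept=9 in)

Answer: ACCEPT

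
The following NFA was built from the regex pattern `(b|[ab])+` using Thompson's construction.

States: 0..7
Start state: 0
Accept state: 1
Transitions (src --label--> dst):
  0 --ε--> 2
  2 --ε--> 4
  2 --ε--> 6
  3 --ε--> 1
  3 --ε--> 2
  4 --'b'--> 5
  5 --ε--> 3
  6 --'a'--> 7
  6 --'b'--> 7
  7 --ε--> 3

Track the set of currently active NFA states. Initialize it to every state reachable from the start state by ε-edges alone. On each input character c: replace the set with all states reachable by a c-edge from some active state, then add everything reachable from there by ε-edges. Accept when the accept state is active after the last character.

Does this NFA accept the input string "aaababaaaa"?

Answer: ACCEPT

Derivation:
initial (ε-close {0}): {0,2,4,6}
'a' @ 1: {1,2,3,4,6,7}  ✓accept
'a' @ 2: {1,2,3,4,6,7}  ✓accept
'a' @ 3: {1,2,3,4,6,7}  ✓accept
'b' @ 4: {1,2,3,4,5,6,7}  ✓accept
'a' @ 5: {1,2,3,4,6,7}  ✓accept
'b' @ 6: {1,2,3,4,5,6,7}  ✓accept
'a' @ 7: {1,2,3,4,6,7}  ✓accept
'a' @ 8: {1,2,3,4,6,7}  ✓accept
'a' @ 9: {1,2,3,4,6,7}  ✓accept
'a' @ 10: {1,2,3,4,6,7}  ✓accept
after full input: {1,2,3,4,6,7}  (accept=1 in)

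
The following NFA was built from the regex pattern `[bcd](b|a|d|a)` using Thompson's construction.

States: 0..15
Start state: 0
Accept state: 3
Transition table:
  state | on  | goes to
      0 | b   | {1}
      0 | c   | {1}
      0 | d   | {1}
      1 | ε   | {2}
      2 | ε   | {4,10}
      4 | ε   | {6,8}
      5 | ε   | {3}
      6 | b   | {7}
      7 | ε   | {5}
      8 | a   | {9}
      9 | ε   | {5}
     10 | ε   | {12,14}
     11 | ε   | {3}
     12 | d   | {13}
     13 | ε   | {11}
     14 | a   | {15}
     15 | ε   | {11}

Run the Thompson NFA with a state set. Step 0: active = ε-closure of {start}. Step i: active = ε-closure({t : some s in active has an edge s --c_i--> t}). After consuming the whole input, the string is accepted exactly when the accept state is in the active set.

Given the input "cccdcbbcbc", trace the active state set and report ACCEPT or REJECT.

initial (ε-close {0}): {0}
'c' @ 1: {1,2,4,6,8,10,12,14}
'c' @ 2: {}  — state set empty
rest 'cdcbbcbc' ignored (set empty)
end set {} — state 3 not in

Answer: REJECT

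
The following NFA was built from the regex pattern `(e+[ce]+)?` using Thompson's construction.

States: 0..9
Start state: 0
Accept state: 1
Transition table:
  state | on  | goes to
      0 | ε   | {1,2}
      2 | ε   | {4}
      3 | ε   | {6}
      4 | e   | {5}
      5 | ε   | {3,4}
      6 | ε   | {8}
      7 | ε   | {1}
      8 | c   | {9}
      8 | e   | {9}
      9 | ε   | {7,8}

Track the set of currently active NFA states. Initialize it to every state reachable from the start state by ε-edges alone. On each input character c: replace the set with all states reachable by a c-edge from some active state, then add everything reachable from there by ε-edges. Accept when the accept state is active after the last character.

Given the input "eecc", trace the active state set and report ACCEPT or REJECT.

initial (ε-close {0}): {0,1,2,4}
'e' @ 1: {3,4,5,6,8}
'e' @ 2: {1,3,4,5,6,7,8,9}  ✓accept
'c' @ 3: {1,7,8,9}  ✓accept
'c' @ 4: {1,7,8,9}  ✓accept
after full input: {1,7,8,9}  (accept=1 in)

Answer: ACCEPT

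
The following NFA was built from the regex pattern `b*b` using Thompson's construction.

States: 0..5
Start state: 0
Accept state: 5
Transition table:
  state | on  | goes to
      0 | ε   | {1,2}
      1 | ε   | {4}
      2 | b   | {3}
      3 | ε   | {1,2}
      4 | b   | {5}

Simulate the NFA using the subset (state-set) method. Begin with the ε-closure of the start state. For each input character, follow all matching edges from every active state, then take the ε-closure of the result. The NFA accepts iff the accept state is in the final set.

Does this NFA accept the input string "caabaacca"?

Answer: REJECT

Trace:
initial (ε-close {0}): {0,1,2,4}
'c' @ 1: {}  — state set empty
rest 'aabaacca' ignored (set empty)
end set {} — state 5 not in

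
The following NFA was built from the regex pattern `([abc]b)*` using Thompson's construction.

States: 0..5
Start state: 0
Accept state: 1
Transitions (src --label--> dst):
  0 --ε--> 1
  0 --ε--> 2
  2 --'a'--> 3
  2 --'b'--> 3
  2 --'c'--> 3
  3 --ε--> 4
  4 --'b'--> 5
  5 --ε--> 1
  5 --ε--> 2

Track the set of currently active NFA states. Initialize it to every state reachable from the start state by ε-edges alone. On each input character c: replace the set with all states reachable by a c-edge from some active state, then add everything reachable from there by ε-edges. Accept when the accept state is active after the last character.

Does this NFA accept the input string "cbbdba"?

initial (ε-close {0}): {0,1,2}
'c' @ 1: {3,4}
'b' @ 2: {1,2,5}  ✓accept
'b' @ 3: {3,4}
'd' @ 4: {}  — state set empty
rest 'ba' ignored (set empty)
after full input: {}  (accept=1 not in)

Answer: REJECT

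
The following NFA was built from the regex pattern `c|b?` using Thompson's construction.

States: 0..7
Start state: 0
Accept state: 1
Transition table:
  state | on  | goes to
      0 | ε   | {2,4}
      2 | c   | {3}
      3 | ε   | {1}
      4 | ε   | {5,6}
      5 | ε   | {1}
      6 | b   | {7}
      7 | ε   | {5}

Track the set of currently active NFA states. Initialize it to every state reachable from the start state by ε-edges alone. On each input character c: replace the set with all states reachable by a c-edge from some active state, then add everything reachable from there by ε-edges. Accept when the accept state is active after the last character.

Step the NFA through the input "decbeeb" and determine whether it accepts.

Answer: REJECT

Derivation:
start: ε-closure({0}) = {0,1,2,4,5,6}
'd' @ 1: {}  — dead — no transitions
rest 'ecbeeb' ignored (set empty)
after full input: {}  (accept=1 not in)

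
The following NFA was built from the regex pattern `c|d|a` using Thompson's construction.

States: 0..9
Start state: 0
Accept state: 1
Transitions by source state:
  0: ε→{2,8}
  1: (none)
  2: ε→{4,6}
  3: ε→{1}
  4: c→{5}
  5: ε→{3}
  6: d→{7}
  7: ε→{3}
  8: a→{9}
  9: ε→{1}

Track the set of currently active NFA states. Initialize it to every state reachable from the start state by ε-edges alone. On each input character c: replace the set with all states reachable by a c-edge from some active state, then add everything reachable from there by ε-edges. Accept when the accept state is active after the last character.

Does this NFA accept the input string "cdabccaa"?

Answer: REJECT

Derivation:
S₀ = ε-closure({0}) = {0,2,4,6,8}
'c' @ 1: {1,3,5}  ✓accept
'd' @ 2: {}  — state set empty
rest 'abccaa' ignored (set empty)
final: {}; accept 1 not in set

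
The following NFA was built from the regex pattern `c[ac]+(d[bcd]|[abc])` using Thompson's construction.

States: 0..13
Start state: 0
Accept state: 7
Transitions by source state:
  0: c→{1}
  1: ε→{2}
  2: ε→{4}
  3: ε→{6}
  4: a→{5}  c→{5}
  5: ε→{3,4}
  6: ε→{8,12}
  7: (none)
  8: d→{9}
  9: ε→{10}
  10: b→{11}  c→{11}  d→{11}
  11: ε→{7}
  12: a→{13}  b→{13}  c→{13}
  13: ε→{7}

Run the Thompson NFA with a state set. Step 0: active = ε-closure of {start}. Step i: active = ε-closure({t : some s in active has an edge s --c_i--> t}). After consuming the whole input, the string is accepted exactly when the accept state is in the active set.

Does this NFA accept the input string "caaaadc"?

start: ε-closure({0}) = {0}
'c' @ 1: {1,2,4}
'a' @ 2: {3,4,5,6,8,12}
'a' @ 3: {3,4,5,6,7,8,12,13}  ✓accept
'a' @ 4: {3,4,5,6,7,8,12,13}  ✓accept
'a' @ 5: {3,4,5,6,7,8,12,13}  ✓accept
'd' @ 6: {9,10}
'c' @ 7: {7,11}  ✓accept
end set {7,11} — state 7 in

Answer: ACCEPT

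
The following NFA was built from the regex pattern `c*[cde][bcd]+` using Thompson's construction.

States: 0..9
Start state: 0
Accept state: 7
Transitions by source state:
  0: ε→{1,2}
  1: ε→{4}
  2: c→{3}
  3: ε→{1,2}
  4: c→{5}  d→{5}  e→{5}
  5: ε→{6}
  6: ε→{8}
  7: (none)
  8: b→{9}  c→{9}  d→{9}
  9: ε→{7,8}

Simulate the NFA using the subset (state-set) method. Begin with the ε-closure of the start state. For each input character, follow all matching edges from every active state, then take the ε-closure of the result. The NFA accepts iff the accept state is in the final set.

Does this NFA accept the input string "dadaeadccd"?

initial (ε-close {0}): {0,1,2,4}
'd' @ 1: {5,6,8}
'a' @ 2: {}  — no active states
rest 'daeadccd' ignored (set empty)
end set {} — state 7 not in

Answer: REJECT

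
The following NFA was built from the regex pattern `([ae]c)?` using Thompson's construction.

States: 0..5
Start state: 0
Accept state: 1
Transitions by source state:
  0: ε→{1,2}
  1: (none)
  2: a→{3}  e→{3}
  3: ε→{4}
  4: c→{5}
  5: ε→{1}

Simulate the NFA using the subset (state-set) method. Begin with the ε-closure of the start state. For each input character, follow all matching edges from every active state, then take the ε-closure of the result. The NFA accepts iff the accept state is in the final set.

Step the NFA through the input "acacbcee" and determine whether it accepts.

Answer: REJECT

Trace:
start: ε-closure({0}) = {0,1,2}
'a' @ 1: {3,4}
'c' @ 2: {1,5}  [accepting]
'a' @ 3: {}  — dead — no transitions
rest 'cbcee' ignored (set empty)
end set {} — state 1 not in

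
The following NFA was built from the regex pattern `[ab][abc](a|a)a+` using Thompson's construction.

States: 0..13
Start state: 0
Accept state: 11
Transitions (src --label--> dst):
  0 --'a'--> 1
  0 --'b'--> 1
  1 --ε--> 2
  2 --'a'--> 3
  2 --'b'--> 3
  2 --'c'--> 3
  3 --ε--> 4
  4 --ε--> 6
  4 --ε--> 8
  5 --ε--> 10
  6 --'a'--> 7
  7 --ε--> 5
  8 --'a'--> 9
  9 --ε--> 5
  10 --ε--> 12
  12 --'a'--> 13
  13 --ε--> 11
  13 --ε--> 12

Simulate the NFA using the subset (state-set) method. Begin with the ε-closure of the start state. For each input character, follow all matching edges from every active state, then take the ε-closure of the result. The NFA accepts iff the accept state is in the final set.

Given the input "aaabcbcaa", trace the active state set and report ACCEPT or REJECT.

initial (ε-close {0}): {0}
'a' @ 1: {1,2}
'a' @ 2: {3,4,6,8}
'a' @ 3: {5,7,9,10,12}
'b' @ 4: {}  — state set empty
rest 'cbcaa' ignored (set empty)
after full input: {}  (accept=11 not in)

Answer: REJECT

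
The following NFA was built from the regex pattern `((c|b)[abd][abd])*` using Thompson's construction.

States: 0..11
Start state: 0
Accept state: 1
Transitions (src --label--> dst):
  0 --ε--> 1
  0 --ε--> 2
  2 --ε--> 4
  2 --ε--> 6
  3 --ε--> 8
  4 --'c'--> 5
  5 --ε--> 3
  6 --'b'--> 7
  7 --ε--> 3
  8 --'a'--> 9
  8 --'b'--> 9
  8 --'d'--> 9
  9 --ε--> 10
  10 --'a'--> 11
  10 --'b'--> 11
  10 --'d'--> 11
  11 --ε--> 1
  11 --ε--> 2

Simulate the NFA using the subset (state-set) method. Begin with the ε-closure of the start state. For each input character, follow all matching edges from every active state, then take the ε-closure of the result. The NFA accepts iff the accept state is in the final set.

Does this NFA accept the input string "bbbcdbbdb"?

S₀ = ε-closure({0}) = {0,1,2,4,6}
'b' @ 1: {3,7,8}
'b' @ 2: {9,10}
'b' @ 3: {1,2,4,6,11}  [accepting]
'c' @ 4: {3,5,8}
'd' @ 5: {9,10}
'b' @ 6: {1,2,4,6,11}  [accepting]
'b' @ 7: {3,7,8}
'd' @ 8: {9,10}
'b' @ 9: {1,2,4,6,11}  [accepting]
after full input: {1,2,4,6,11}  (accept=1 in)

Answer: ACCEPT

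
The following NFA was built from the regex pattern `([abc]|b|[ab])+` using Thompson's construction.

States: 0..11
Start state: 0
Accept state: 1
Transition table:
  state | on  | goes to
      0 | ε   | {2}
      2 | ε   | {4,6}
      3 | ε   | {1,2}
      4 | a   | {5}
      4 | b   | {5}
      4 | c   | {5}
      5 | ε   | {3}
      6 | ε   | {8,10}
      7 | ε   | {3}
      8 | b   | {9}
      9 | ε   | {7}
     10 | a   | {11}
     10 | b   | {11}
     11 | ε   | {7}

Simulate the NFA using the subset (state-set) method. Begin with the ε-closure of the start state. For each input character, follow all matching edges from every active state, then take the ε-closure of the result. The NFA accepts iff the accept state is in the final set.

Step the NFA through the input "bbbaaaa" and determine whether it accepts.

S₀ = ε-closure({0}) = {0,2,4,6,8,10}
'b' @ 1: {1,2,3,4,5,6,7,8,9,10,11}  [accepting]
'b' @ 2: {1,2,3,4,5,6,7,8,9,10,11}  [accepting]
'b' @ 3: {1,2,3,4,5,6,7,8,9,10,11}  [accepting]
'a' @ 4: {1,2,3,4,5,6,7,8,10,11}  [accepting]
'a' @ 5: {1,2,3,4,5,6,7,8,10,11}  [accepting]
'a' @ 6: {1,2,3,4,5,6,7,8,10,11}  [accepting]
'a' @ 7: {1,2,3,4,5,6,7,8,10,11}  [accepting]
final: {1,2,3,4,5,6,7,8,10,11}; accept 1 in set

Answer: ACCEPT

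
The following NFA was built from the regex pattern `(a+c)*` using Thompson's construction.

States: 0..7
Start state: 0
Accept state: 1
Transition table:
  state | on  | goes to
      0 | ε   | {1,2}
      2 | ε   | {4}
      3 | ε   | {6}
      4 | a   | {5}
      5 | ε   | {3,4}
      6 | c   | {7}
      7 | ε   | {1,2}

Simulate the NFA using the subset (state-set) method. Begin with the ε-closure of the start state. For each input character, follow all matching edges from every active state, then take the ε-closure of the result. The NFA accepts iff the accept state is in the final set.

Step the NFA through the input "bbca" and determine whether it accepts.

start: ε-closure({0}) = {0,1,2,4}
'b' @ 1: {}  — dead — no transitions
rest 'bca' ignored (set empty)
after full input: {}  (accept=1 not in)

Answer: REJECT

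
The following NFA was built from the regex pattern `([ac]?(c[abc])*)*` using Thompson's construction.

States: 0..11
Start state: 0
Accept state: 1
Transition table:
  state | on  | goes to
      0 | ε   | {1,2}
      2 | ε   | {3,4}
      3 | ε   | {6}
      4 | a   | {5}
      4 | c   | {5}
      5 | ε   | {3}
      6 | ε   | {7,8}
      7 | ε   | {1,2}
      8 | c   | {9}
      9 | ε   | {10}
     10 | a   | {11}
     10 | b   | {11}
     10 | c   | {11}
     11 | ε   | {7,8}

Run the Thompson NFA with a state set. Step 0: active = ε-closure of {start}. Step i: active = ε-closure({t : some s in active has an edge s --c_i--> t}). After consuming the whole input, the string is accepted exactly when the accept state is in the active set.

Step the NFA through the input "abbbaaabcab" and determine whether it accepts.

S₀ = ε-closure({0}) = {0,1,2,3,4,6,7,8}
'a' @ 1: {1,2,3,4,5,6,7,8}  ✓accept
'b' @ 2: {}  — dead — no transitions
rest 'bbaaabcab' ignored (set empty)
after full input: {}  (accept=1 not in)

Answer: REJECT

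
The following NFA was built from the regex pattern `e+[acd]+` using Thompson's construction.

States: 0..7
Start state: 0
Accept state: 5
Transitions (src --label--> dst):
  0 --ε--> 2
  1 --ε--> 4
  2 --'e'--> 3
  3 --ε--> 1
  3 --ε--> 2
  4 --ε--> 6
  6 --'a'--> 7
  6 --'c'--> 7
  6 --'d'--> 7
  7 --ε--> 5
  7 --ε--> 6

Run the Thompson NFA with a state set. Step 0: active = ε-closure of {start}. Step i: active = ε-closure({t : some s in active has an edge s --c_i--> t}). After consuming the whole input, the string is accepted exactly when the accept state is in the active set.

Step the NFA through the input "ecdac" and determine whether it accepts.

Answer: ACCEPT

Derivation:
start: ε-closure({0}) = {0,2}
'e' @ 1: {1,2,3,4,6}
'c' @ 2: {5,6,7}  ✓accept
'd' @ 3: {5,6,7}  ✓accept
'a' @ 4: {5,6,7}  ✓accept
'c' @ 5: {5,6,7}  ✓accept
final: {5,6,7}; accept 5 in set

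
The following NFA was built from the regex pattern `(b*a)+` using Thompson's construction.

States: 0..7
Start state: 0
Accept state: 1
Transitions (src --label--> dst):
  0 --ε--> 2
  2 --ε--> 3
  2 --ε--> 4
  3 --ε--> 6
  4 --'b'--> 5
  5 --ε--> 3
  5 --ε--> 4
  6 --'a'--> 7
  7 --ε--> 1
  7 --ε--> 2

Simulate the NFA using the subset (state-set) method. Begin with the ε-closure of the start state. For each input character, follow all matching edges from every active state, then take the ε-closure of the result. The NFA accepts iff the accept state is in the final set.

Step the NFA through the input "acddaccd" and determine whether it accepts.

Answer: REJECT

Derivation:
initial (ε-close {0}): {0,2,3,4,6}
'a' @ 1: {1,2,3,4,6,7}  (accept∈set)
'c' @ 2: {}  — dead — no transitions
rest 'ddaccd' ignored (set empty)
end set {} — state 1 not in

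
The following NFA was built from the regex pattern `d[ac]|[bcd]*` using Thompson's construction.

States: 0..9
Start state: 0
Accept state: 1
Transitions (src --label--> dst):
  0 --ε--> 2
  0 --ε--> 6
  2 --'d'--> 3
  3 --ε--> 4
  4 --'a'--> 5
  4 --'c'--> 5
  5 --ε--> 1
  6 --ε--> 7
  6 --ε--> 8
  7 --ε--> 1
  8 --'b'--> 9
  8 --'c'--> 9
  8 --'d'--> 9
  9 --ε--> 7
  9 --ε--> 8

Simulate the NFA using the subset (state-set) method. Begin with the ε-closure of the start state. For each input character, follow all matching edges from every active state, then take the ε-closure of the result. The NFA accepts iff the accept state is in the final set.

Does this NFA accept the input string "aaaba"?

start: ε-closure({0}) = {0,1,2,6,7,8}
'a' @ 1: {}  — dead — no transitions
rest 'aaba' ignored (set empty)
final: {}; accept 1 not in set

Answer: REJECT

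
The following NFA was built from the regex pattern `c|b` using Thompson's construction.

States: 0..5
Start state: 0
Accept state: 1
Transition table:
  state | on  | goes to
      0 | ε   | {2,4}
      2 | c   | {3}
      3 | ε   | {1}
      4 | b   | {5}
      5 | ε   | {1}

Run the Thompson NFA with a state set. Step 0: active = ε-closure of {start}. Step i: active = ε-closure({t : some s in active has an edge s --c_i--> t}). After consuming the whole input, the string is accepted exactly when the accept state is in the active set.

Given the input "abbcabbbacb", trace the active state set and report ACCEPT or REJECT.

initial (ε-close {0}): {0,2,4}
'a' @ 1: {}  — state set empty
rest 'bbcabbbacb' ignored (set empty)
end set {} — state 1 not in

Answer: REJECT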